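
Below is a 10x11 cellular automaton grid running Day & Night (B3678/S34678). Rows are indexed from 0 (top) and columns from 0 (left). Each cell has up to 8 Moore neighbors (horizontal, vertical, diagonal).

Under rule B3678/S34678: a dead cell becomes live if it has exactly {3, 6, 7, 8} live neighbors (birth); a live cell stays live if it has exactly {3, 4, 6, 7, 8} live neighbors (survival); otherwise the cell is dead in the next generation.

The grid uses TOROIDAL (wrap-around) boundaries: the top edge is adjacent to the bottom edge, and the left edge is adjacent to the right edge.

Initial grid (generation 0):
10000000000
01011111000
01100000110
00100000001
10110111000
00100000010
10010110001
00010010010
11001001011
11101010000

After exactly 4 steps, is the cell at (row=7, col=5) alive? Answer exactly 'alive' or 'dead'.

Answer: alive

Derivation:
Simulating step by step:
Generation 0 (given above): 40 live cells
Generation 1: 42 live cells
10000001000
11000000100
11101111000
10100011110
00110000001
10100001000
00101000011
01100011111
11000010101
00010100000
Generation 2: 49 live cells
01000000000
10100100001
11110110010
11101011100
10110010011
00100000010
00100010011
11110101110
11000110101
01000011001
Generation 3: 60 live cells
01100010001
11111010001
01010110100
01111011101
11110100011
10100000111
10100001011
00101101101
10001101101
11100111010
Generation 4: 58 live cells
11101010011
00111010010
10111011001
10100011101
11100010011
11100000111
10000011111
00001101010
10101010001
00111101010

Cell (7,5) at generation 4: 1 -> alive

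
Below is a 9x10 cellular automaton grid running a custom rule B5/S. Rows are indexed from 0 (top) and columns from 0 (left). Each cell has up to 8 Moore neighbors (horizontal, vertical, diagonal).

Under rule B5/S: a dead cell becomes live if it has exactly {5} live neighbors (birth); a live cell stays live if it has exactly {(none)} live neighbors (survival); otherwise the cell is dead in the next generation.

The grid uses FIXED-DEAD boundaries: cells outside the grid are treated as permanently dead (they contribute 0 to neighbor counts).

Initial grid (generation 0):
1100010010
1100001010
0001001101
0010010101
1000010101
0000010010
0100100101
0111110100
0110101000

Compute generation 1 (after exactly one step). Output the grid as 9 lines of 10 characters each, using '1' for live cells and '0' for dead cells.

Simulating step by step:
Generation 0 (given above): 36 live cells
Generation 1: 5 live cells
(generation 1 grid is the final answer)

Answer: 0000000000
0000000100
0000000010
0000000000
0000001010
0000000000
0000000000
0000000000
0001000000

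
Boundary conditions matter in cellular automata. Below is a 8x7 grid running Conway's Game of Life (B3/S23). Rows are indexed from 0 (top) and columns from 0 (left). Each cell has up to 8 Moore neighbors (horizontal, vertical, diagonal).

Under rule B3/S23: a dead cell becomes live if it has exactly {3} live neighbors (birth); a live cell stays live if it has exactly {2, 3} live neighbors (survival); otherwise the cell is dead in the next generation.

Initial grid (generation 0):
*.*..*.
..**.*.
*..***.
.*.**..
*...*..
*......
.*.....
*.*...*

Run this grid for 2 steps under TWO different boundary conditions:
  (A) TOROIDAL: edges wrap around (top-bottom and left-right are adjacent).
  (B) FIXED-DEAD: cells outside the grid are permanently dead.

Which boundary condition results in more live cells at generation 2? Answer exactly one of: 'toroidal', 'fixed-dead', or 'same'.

Answer: same

Derivation:
Under TOROIDAL boundary, generation 2:
*.*.**.
*.**...
.....*.
...**..
...*...
......*
..*...*
..**...
Population = 16

Under FIXED-DEAD boundary, generation 2:
.*****.
.....**
*....**
...**..
...*...
.......
..*....
**.....
Population = 16

Comparison: toroidal=16, fixed-dead=16 -> same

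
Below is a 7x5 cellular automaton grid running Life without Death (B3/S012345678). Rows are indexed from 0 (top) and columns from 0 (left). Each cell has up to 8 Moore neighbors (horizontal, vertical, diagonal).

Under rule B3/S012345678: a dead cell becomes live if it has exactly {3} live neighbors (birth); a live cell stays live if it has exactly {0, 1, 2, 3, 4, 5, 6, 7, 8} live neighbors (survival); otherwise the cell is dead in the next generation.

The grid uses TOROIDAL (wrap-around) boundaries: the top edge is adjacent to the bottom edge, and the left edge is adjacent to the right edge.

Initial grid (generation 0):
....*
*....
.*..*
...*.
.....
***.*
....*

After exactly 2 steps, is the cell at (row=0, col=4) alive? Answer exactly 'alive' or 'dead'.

Answer: alive

Derivation:
Simulating step by step:
Generation 0 (given above): 10 live cells
Generation 1: 20 live cells
*...*
*...*
**..*
...*.
*****
*****
.*..*
Generation 2: 24 live cells
**.**
*..**
**.**
...*.
*****
*****
.*..*

Cell (0,4) at generation 2: 1 -> alive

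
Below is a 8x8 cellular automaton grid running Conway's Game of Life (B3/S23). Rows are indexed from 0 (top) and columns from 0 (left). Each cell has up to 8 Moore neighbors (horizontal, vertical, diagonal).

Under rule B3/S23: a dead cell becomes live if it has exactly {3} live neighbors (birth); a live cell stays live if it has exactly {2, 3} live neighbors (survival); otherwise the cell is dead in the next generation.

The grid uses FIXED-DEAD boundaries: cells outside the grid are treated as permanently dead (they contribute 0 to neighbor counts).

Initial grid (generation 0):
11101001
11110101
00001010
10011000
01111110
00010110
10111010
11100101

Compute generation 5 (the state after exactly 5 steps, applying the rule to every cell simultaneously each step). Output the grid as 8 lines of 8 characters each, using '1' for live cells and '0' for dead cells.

Simulating step by step:
Generation 0 (given above): 35 live cells
Generation 1: 20 live cells
10001010
10000101
10000010
01000010
01000010
00000001
10000001
10101110
Generation 2: 26 live cells
00000110
11000101
11000111
11000111
00000011
00000011
01000101
01000110
Generation 3: 15 live cells
00000110
11001001
00101000
11000000
00000000
00000100
00000101
00000110
Generation 4: 14 live cells
00000110
01011010
00110000
01000000
00000000
00000010
00001100
00000110
Generation 5: 15 live cells
(generation 5 grid is the final answer)

Answer: 00001110
00011010
01011000
00100000
00000000
00000100
00001000
00001110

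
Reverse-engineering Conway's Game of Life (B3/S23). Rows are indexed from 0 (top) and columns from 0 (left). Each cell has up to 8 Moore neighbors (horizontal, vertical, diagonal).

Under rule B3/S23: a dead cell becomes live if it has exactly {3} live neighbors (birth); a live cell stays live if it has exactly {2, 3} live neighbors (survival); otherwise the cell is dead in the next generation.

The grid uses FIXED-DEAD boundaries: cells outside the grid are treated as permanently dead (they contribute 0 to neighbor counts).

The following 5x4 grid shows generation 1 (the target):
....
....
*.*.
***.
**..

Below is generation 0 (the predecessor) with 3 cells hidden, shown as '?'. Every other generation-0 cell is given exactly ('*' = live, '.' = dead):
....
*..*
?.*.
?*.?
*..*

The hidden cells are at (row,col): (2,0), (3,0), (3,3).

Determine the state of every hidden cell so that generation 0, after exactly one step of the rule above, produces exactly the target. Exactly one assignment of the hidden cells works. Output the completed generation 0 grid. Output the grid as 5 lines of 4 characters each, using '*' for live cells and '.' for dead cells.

Answer: ....
*..*
..*.
**..
*..*

Derivation:
Hidden generation-0 cells (in order): (2,0), (3,0), (3,3).
A hidden cell only influences target cells in its own 3x3 neighborhood. Try each of the 2^3 = 8 assignments, step the completed generation 0 forward once under B3/S23, and compare with the target:
  (2,0)=. (3,0)=. (3,3)=. -> step gives (2,0)='.' but target has '*' -> reject
  (2,0)=. (3,0)=. (3,3)=* -> step gives (2,0)='.' but target has '*' -> reject
  (2,0)=. (3,0)=* (3,3)=. -> step reproduces the target at every cell -> ACCEPT
  (2,0)=. (3,0)=* (3,3)=* -> step gives (2,3)='*' but target has '.' -> reject
  (2,0)=* (3,0)=. (3,3)=. -> step gives (1,1)='*' but target has '.' -> reject
  (2,0)=* (3,0)=. (3,3)=* -> step gives (1,1)='*' but target has '.' -> reject
  (2,0)=* (3,0)=* (3,3)=. -> step gives (1,1)='*' but target has '.' -> reject
  (2,0)=* (3,0)=* (3,3)=* -> step gives (1,1)='*' but target has '.' -> reject
Unique solution: (2,0)=dead, (3,0)=live, (3,3)=dead.
Check: live-neighbor counts of every cell in the completed generation 0:
1111
0221
3422
2332
2320
Applying B3/S23 to generation 0 with these counts gives:
....
....
*.*.
***.
**..
which matches the target exactly.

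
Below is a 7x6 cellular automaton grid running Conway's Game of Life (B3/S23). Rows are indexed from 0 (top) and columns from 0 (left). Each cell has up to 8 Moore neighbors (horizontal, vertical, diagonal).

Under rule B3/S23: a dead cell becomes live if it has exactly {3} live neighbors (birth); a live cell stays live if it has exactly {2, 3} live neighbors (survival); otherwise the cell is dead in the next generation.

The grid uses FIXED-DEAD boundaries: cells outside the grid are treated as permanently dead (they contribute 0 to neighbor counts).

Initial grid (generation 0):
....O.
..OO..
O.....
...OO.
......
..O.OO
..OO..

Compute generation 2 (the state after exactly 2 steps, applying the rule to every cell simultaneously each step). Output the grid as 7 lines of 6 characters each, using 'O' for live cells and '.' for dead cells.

Simulating step by step:
Generation 0 (given above): 11 live cells
Generation 1: 10 live cells
...O..
...O..
..O.O.
......
.....O
..O.O.
..OOO.
Generation 2: 9 live cells
(generation 2 grid is the final answer)

Answer: ......
..OOO.
...O..
......
......
..O.OO
..O.O.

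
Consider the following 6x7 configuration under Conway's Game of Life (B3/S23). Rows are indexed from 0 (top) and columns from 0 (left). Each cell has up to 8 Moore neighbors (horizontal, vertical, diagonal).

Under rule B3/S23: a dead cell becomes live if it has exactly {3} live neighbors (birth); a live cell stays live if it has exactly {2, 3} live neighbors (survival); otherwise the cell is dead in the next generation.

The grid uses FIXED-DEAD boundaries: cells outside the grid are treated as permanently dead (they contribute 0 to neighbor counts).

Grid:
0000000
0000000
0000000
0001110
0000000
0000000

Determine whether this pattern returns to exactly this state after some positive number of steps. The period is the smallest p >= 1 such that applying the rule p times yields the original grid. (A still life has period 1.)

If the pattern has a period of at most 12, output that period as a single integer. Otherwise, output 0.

Simulating and comparing each generation to the original:
Gen 0 (original, given above): 3 live cells
Gen 1: 3 live cells, differs from original
Gen 2: 3 live cells, MATCHES original -> period = 2

Answer: 2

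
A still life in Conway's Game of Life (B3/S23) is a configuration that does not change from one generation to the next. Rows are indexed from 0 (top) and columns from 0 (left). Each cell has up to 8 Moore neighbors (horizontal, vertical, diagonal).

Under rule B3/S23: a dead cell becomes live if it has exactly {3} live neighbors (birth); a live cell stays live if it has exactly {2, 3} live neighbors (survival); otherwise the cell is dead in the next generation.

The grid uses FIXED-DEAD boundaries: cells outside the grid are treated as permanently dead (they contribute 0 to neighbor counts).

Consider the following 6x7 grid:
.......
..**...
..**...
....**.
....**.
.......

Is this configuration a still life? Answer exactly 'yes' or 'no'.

Compute generation 1 and compare to generation 0 (given above):
Generation 1:
.......
..**...
..*....
.....*.
....**.
.......
Cell (2,3) differs: gen0=1 vs gen1=0 -> NOT a still life.

Answer: no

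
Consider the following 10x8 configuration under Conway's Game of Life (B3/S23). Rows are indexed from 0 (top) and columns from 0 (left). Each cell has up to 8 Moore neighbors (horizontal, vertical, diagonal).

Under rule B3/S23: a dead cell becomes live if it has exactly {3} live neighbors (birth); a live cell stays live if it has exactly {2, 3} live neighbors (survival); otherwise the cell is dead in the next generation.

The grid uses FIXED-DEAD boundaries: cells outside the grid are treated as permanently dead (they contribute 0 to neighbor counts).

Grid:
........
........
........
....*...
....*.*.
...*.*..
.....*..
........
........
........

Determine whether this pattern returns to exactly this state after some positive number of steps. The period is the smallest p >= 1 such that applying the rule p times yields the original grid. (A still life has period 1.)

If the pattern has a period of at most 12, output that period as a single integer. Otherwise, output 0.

Answer: 2

Derivation:
Simulating and comparing each generation to the original:
Gen 0 (original, given above): 6 live cells
Gen 1: 6 live cells, differs from original
Gen 2: 6 live cells, MATCHES original -> period = 2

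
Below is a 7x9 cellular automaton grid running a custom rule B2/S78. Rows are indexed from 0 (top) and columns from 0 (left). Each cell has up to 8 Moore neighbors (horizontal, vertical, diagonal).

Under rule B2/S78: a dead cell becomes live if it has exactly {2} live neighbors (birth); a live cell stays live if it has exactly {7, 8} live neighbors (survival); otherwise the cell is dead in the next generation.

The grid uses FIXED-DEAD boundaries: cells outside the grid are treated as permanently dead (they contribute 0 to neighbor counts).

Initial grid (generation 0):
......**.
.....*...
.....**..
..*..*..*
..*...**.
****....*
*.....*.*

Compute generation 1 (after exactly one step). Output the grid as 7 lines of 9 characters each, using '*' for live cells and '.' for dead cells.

Simulating step by step:
Generation 0 (given above): 19 live cells
Generation 1: 11 live cells
(generation 1 grid is the final answer)

Answer: .....*...
....*....
.......*.
.*.**....
*...**...
.....*...
...*.....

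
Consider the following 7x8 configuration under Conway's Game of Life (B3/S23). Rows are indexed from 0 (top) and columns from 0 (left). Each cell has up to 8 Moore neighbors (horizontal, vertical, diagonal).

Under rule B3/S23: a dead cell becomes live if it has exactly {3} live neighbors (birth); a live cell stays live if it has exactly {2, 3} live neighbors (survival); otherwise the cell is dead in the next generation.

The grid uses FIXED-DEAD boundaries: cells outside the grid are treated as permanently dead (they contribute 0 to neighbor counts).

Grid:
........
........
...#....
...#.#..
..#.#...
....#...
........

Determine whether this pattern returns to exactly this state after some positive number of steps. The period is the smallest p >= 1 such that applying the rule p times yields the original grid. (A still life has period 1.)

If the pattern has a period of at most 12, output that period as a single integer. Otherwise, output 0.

Answer: 2

Derivation:
Simulating and comparing each generation to the original:
Gen 0 (original, given above): 6 live cells
Gen 1: 6 live cells, differs from original
Gen 2: 6 live cells, MATCHES original -> period = 2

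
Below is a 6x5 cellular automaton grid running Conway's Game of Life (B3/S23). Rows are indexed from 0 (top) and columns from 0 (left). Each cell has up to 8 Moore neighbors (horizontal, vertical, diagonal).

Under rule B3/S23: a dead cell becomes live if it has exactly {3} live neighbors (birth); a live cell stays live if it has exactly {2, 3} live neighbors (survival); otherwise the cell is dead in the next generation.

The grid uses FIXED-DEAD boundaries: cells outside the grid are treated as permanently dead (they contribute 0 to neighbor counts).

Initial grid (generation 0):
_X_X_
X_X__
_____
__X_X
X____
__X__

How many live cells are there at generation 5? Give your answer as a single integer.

Answer: 0

Derivation:
Simulating step by step:
Generation 0 (given above): 8 live cells
Generation 1: 8 live cells
_XX__
_XX__
_X_X_
_____
_X_X_
_____
Generation 2: 5 live cells
_XX__
X__X_
_X___
_____
_____
_____
Generation 3: 3 live cells
_XX__
X____
_____
_____
_____
_____
Generation 4: 2 live cells
_X___
_X___
_____
_____
_____
_____
Generation 5: 0 live cells
_____
_____
_____
_____
_____
_____
Population at generation 5: 0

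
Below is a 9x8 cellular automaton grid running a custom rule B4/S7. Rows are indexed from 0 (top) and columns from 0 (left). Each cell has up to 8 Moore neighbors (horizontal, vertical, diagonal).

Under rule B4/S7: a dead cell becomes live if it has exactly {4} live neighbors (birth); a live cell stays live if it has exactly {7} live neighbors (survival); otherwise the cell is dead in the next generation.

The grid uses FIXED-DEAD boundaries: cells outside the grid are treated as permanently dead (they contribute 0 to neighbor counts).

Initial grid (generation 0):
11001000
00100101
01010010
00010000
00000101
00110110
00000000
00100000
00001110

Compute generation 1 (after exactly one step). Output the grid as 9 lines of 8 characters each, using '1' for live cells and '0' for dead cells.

Answer: 00000000
01000000
00100000
00000000
00001010
00000000
00000000
00000000
00000000

Derivation:
Simulating step by step:
Generation 0 (given above): 20 live cells
Generation 1: 4 live cells
(generation 1 grid is the final answer)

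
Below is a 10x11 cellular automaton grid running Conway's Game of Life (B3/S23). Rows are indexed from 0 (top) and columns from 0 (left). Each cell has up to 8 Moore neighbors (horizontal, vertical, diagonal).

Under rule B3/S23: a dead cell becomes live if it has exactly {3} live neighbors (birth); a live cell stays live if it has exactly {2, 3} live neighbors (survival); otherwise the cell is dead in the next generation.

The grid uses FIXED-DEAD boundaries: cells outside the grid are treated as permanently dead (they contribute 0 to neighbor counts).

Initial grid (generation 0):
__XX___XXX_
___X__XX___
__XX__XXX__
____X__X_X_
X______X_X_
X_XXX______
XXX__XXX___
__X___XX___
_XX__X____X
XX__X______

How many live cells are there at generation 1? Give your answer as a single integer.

Answer: 37

Derivation:
Simulating step by step:
Generation 0 (given above): 39 live cells
Generation 1: 37 live cells
__XX__XXX__
____X____X_
__XXXX_____
___X_____X_
_X__X______
X_XXXX_XX__
X___XX_X___
X__X___X___
X_XX_XX____
XXX________
Population at generation 1: 37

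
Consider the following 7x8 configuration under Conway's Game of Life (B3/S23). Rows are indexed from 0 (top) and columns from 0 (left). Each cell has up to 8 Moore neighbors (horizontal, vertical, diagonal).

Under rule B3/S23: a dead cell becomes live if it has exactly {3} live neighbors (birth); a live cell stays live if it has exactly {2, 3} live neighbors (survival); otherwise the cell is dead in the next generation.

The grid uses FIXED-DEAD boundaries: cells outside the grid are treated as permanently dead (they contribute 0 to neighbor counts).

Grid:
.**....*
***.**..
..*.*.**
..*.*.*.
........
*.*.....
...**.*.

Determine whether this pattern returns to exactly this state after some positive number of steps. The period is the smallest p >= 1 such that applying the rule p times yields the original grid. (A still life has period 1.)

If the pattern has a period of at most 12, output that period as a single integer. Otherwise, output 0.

Answer: 0

Derivation:
Simulating and comparing each generation to the original:
Gen 0 (original, given above): 20 live cells
Gen 1: 17 live cells, differs from original
Gen 2: 17 live cells, differs from original
Gen 3: 14 live cells, differs from original
Gen 4: 15 live cells, differs from original
Gen 5: 17 live cells, differs from original
Gen 6: 17 live cells, differs from original
Gen 7: 22 live cells, differs from original
Gen 8: 17 live cells, differs from original
Gen 9: 19 live cells, differs from original
Gen 10: 21 live cells, differs from original
Gen 11: 18 live cells, differs from original
Gen 12: 19 live cells, differs from original
No period found within 12 steps.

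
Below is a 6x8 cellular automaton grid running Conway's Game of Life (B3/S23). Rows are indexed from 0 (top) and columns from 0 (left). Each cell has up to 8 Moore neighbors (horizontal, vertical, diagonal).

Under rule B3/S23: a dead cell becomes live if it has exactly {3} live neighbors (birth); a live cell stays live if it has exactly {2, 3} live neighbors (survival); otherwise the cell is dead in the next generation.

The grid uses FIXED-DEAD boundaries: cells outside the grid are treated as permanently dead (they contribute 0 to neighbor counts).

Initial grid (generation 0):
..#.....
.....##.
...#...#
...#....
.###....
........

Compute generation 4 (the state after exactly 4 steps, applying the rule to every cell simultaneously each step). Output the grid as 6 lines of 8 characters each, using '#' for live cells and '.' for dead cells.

Simulating step by step:
Generation 0 (given above): 9 live cells
Generation 1: 8 live cells
........
......#.
....#.#.
...##...
..##....
..#.....
Generation 2: 10 live cells
........
.....#..
...##...
..#.##..
..#.#...
..##....
Generation 3: 10 live cells
........
....#...
...#....
..#..#..
.##.##..
..##....
Generation 4: 12 live cells
(generation 4 grid is the final answer)

Answer: ........
........
...##...
.##..#..
.#..##..
.####...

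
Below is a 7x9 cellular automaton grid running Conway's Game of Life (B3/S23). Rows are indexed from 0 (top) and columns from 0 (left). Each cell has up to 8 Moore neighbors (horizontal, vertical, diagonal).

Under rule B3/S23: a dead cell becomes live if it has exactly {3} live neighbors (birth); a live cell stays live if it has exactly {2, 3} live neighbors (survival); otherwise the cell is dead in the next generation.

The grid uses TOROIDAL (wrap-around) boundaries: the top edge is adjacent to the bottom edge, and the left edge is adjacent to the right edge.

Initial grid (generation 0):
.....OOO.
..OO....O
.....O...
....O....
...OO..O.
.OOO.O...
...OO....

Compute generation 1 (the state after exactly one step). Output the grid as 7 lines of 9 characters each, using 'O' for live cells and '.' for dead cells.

Simulating step by step:
Generation 0 (given above): 17 live cells
Generation 1: 15 live cells
(generation 1 grid is the final answer)

Answer: ..O..OOO.
....OO.O.
...OO....
...OOO...
.....O...
.....O...
...O.....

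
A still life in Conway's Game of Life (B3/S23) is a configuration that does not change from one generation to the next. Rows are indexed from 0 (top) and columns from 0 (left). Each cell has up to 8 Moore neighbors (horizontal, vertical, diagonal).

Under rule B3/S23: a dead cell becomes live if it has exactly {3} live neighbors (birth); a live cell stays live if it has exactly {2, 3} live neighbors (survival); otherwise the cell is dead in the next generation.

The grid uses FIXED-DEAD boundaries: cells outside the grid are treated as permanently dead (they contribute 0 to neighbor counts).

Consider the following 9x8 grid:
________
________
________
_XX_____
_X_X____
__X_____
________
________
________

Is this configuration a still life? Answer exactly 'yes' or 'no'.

Compute generation 1 and compare to generation 0 (given above):
Generation 1:
________
________
________
_XX_____
_X_X____
__X_____
________
________
________
The grids are IDENTICAL -> still life.

Answer: yes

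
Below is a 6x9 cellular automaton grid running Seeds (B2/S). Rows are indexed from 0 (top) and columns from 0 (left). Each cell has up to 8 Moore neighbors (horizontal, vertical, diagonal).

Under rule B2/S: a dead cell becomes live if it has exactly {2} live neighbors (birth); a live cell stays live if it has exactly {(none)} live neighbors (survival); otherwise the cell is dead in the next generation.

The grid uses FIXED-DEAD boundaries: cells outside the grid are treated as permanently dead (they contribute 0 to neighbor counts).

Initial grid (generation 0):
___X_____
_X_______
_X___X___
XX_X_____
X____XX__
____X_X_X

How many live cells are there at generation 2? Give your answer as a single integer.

Simulating step by step:
Generation 0 (given above): 13 live cells
Generation 1: 6 live cells
__X______
X___X____
____X____
_________
__XX_____
_________
Generation 2: 10 live cells
_X_X_____
_X___X___
___X_X___
__X_X____
_________
__XX_____
Population at generation 2: 10

Answer: 10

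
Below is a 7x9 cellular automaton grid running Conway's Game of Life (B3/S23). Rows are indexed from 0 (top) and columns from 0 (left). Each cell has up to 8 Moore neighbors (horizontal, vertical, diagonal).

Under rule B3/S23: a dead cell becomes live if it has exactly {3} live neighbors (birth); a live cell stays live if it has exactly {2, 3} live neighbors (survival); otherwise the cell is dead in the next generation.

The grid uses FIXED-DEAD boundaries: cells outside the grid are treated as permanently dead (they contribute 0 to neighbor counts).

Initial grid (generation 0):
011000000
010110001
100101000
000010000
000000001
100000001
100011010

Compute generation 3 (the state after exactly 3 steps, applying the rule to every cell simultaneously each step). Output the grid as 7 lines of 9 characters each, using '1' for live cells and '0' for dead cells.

Simulating step by step:
Generation 0 (given above): 17 live cells
Generation 1: 13 live cells
011100000
110110000
001101000
000010000
000000000
000000011
000000000
Generation 2: 10 live cells
110110000
100000000
011001000
000110000
000000000
000000000
000000000
Generation 3: 12 live cells
(generation 3 grid is the final answer)

Answer: 110000000
100110000
011110000
001110000
000000000
000000000
000000000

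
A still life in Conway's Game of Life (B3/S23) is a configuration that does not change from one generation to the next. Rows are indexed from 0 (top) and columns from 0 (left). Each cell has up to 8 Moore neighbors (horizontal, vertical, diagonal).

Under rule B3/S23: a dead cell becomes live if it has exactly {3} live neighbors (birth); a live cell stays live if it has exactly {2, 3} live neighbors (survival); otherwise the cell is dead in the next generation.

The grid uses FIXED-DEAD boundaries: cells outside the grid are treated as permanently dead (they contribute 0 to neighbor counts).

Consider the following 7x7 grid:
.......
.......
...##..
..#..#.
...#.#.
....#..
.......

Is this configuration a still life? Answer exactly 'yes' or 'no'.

Answer: yes

Derivation:
Compute generation 1 and compare to generation 0 (given above):
Generation 1:
.......
.......
...##..
..#..#.
...#.#.
....#..
.......
The grids are IDENTICAL -> still life.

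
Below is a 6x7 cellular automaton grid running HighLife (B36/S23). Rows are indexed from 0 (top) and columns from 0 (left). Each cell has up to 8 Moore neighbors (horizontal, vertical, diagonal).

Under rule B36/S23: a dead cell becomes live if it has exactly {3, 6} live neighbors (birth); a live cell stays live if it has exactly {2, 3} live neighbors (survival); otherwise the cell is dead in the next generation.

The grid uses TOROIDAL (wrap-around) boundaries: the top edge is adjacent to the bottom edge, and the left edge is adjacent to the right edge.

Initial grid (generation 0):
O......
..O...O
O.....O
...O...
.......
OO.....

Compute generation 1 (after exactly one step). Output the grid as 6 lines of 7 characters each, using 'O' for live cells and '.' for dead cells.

Answer: O.....O
.O....O
O.....O
.......
.......
OO.....

Derivation:
Simulating step by step:
Generation 0 (given above): 8 live cells
Generation 1: 8 live cells
(generation 1 grid is the final answer)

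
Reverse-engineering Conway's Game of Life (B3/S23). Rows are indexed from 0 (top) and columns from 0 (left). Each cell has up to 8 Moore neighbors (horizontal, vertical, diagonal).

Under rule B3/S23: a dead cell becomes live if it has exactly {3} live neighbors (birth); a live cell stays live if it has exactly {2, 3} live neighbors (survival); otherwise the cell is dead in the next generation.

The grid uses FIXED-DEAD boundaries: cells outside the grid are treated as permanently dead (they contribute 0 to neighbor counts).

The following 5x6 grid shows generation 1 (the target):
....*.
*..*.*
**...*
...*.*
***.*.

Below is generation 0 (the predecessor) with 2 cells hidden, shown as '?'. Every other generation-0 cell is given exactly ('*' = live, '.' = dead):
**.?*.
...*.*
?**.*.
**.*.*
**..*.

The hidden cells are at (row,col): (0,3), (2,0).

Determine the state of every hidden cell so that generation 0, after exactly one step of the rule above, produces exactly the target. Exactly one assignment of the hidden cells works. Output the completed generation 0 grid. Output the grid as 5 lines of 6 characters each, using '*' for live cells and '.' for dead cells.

Hidden generation-0 cells (in order): (0,3), (2,0).
A hidden cell only influences target cells in its own 3x3 neighborhood. Try each of the 2^2 = 4 assignments, step the completed generation 0 forward once under B3/S23, and compare with the target:
  (0,3)=. (2,0)=. -> step reproduces the target at every cell -> ACCEPT
  (0,3)=. (2,0)=* -> step gives (1,0)='.' but target has '*' -> reject
  (0,3)=* (2,0)=. -> step gives (0,2)='*' but target has '.' -> reject
  (0,3)=* (2,0)=* -> step gives (0,2)='*' but target has '.' -> reject
Unique solution: (0,3)=dead, (2,0)=dead.
Check: live-neighbor counts of every cell in the completed generation 0:
112222
344342
334443
455342
333222
Applying B3/S23 to generation 0 with these counts gives:
....*.
*..*.*
**...*
...*.*
***.*.
which matches the target exactly.

Answer: **..*.
...*.*
.**.*.
**.*.*
**..*.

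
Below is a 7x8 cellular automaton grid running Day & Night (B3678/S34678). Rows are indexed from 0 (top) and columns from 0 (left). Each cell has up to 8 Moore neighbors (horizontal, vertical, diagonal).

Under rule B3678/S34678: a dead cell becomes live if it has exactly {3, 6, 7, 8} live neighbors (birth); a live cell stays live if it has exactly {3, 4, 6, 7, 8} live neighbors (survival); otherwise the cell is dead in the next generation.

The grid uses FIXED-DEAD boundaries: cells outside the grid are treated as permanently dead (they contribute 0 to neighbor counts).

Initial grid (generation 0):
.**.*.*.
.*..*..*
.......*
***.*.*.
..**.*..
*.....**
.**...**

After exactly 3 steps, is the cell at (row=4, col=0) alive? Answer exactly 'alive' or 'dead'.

Answer: dead

Derivation:
Simulating step by step:
Generation 0 (given above): 23 live cells
Generation 1: 26 live cells
...*.*..
..**.**.
*.**.**.
.**..*..
*.****.*
...*.***
......**
Generation 2: 27 live cells
..*...*.
.******.
...*.**.
*..***..
..**.**.
..**.***
.....***
Generation 3: 25 live cells
.**.*...
..***.**
.*..***.
...**...
.**.*..*
..**..**
....**.*

Cell (4,0) at generation 3: 0 -> dead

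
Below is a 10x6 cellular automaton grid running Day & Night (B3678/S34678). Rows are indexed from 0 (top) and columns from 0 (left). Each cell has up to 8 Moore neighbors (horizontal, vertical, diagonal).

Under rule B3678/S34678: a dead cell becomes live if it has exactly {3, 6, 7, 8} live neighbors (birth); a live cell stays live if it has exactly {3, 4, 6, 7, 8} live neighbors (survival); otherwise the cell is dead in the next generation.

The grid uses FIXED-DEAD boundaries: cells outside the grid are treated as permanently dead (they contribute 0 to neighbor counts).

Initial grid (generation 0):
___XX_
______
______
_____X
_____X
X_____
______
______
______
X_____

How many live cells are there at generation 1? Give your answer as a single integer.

Simulating step by step:
Generation 0 (given above): 6 live cells
Generation 1: 0 live cells
______
______
______
______
______
______
______
______
______
______
Population at generation 1: 0

Answer: 0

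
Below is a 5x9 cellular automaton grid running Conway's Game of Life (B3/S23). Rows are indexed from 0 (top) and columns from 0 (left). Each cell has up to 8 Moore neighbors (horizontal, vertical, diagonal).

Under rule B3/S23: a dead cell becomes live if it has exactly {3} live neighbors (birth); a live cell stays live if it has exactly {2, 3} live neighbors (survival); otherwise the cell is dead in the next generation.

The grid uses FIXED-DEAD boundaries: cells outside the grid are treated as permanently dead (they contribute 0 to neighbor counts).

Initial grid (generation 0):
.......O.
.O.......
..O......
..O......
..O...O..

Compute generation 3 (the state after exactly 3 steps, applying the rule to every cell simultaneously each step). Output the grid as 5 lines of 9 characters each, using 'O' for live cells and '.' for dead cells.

Answer: .........
.........
.........
.O.O.....
..O......

Derivation:
Simulating step by step:
Generation 0 (given above): 6 live cells
Generation 1: 5 live cells
.........
.........
.OO......
.OOO.....
.........
Generation 2: 5 live cells
.........
.........
.O.O.....
.O.O.....
..O......
Generation 3: 3 live cells
(generation 3 grid is the final answer)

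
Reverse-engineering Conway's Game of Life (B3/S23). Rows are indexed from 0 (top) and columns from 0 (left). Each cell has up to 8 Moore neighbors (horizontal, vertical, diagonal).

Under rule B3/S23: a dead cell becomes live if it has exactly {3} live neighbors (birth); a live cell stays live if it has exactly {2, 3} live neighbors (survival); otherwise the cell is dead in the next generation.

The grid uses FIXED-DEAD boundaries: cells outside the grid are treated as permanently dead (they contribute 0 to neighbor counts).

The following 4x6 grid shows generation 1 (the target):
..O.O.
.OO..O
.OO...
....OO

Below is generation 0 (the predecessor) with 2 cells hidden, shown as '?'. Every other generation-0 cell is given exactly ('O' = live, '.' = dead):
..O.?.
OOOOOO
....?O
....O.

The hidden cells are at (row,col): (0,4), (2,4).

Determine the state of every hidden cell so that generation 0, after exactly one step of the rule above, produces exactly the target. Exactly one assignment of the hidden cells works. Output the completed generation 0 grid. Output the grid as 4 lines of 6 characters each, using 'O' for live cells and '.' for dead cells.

Hidden generation-0 cells (in order): (0,4), (2,4).
A hidden cell only influences target cells in its own 3x3 neighborhood. Try each of the 2^2 = 4 assignments, step the completed generation 0 forward once under B3/S23, and compare with the target:
  (0,4)=. (2,4)=. -> step gives (1,3)='O' but target has '.' -> reject
  (0,4)=. (2,4)=O -> step reproduces the target at every cell -> ACCEPT
  (0,4)=O (2,4)=. -> step gives (0,5)='O' but target has '.' -> reject
  (0,4)=O (2,4)=O -> step gives (0,5)='O' but target has '.' -> reject
Unique solution: (0,4)=dead, (2,4)=live.
Check: live-neighbor counts of every cell in the completed generation 0:
243432
133443
233554
000223
Applying B3/S23 to generation 0 with these counts gives:
..O.O.
.OO..O
.OO...
....OO
which matches the target exactly.

Answer: ..O...
OOOOOO
....OO
....O.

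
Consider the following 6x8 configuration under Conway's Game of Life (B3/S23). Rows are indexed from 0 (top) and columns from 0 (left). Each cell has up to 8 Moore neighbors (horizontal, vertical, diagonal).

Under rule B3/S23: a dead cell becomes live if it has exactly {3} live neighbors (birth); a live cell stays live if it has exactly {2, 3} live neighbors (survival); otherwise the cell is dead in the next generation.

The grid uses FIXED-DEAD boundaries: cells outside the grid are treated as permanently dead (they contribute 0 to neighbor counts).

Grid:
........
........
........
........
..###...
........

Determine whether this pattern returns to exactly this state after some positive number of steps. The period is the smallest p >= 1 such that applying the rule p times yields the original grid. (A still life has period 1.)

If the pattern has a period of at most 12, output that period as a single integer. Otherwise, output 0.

Simulating and comparing each generation to the original:
Gen 0 (original, given above): 3 live cells
Gen 1: 3 live cells, differs from original
Gen 2: 3 live cells, MATCHES original -> period = 2

Answer: 2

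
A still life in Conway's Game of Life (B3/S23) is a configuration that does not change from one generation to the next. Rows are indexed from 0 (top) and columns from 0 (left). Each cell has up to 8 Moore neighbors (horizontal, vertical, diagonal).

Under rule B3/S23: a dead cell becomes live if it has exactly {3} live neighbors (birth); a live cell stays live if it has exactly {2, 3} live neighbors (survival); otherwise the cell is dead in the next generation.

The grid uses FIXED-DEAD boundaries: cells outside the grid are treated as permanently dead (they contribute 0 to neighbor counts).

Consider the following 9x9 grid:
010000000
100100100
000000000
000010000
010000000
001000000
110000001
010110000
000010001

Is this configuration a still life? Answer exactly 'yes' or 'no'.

Answer: no

Derivation:
Compute generation 1 and compare to generation 0 (given above):
Generation 1:
000000000
000000000
000000000
000000000
000000000
101000000
110100000
111110000
000110000
Cell (0,1) differs: gen0=1 vs gen1=0 -> NOT a still life.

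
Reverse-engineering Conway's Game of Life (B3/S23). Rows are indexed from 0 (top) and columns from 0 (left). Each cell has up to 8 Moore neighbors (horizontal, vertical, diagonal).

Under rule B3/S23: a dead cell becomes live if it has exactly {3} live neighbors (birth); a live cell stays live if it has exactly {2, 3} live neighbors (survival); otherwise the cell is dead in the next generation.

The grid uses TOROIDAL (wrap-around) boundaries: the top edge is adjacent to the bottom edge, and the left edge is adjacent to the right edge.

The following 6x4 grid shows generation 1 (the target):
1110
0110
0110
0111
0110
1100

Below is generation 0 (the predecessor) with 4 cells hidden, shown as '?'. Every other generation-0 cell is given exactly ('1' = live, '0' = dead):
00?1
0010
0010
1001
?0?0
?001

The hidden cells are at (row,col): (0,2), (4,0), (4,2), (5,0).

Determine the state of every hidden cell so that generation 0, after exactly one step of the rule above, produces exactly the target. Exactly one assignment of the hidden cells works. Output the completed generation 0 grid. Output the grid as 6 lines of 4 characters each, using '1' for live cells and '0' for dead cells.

Hidden generation-0 cells (in order): (0,2), (4,0), (4,2), (5,0).
A hidden cell only influences target cells in its own 3x3 neighborhood. Try each of the 2^4 = 16 assignments, step the completed generation 0 forward once under B3/S23, and compare with the target:
  (0,2)=0 (4,0)=0 (4,2)=0 (5,0)=0 -> step gives (0,0)='0' but target has '1' -> reject
  (0,2)=0 (4,0)=0 (4,2)=0 (5,0)=1 -> step gives (0,1)='0' but target has '1' -> reject
  (0,2)=0 (4,0)=0 (4,2)=1 (5,0)=0 -> step gives (0,0)='0' but target has '1' -> reject
  (0,2)=0 (4,0)=0 (4,2)=1 (5,0)=1 -> step gives (0,1)='0' but target has '1' -> reject
  (0,2)=0 (4,0)=1 (4,2)=0 (5,0)=0 -> step gives (0,0)='0' but target has '1' -> reject
  (0,2)=0 (4,0)=1 (4,2)=0 (5,0)=1 -> step gives (0,1)='0' but target has '1' -> reject
  (0,2)=0 (4,0)=1 (4,2)=1 (5,0)=0 -> step gives (0,0)='0' but target has '1' -> reject
  (0,2)=0 (4,0)=1 (4,2)=1 (5,0)=1 -> step gives (0,1)='0' but target has '1' -> reject
  (0,2)=1 (4,0)=0 (4,2)=0 (5,0)=0 -> step gives (0,0)='0' but target has '1' -> reject
  (0,2)=1 (4,0)=0 (4,2)=0 (5,0)=1 -> step gives (3,1)='0' but target has '1' -> reject
  (0,2)=1 (4,0)=0 (4,2)=1 (5,0)=0 -> step gives (0,0)='0' but target has '1' -> reject
  (0,2)=1 (4,0)=0 (4,2)=1 (5,0)=1 -> step reproduces the target at every cell -> ACCEPT
  (0,2)=1 (4,0)=1 (4,2)=0 (5,0)=0 -> step gives (0,0)='0' but target has '1' -> reject
  (0,2)=1 (4,0)=1 (4,2)=0 (5,0)=1 -> step gives (3,0)='1' but target has '0' -> reject
  (0,2)=1 (4,0)=1 (4,2)=1 (5,0)=0 -> step gives (0,0)='0' but target has '1' -> reject
  (0,2)=1 (4,0)=1 (4,2)=1 (5,0)=1 -> step gives (3,0)='1' but target has '0' -> reject
Unique solution: (0,2)=live, (4,0)=dead, (4,2)=live, (5,0)=live.
Check: live-neighbor counts of every cell in the completed generation 0:
3334
1334
2324
1333
4325
2344
Applying B3/S23 to generation 0 with these counts gives:
1110
0110
0110
0111
0110
1100
which matches the target exactly.

Answer: 0011
0010
0010
1001
0010
1001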